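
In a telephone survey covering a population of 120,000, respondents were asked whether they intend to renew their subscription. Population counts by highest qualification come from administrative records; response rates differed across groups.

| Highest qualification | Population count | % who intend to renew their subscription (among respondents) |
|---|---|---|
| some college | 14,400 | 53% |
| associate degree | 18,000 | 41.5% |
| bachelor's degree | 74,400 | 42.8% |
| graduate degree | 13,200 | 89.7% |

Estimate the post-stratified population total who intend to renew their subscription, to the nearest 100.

58,800

Apply each group's respondent rate to its population count:
  some college: 14,400 × 53% = 7632
  associate degree: 18,000 × 41.5% = 7470
  bachelor's degree: 74,400 × 42.8% = 31843.2
  graduate degree: 13,200 × 89.7% = 11840.4
Estimated total = 58785.6 → 58,800.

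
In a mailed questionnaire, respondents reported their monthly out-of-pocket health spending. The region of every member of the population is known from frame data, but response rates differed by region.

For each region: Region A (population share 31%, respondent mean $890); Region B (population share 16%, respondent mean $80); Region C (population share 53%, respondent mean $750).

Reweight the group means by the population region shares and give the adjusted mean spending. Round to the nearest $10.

Each cell contributes population-share × respondent value:
  Region A: 0.31 × 890 = 275.9
  Region B: 0.16 × 80 = 12.8
  Region C: 0.53 × 750 = 397.5
Post-stratified estimate = 686.2 → $690.

$690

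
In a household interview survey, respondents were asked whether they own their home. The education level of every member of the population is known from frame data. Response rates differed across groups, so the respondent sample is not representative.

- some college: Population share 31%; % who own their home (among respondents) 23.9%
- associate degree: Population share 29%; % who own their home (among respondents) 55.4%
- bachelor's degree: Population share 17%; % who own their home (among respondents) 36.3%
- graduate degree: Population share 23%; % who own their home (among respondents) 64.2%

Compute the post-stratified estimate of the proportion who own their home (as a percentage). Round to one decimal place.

Post-stratification weights by population share, not respondent share:
  some college: 0.31 × 23.9 = 7.409
  associate degree: 0.29 × 55.4 = 16.066
  bachelor's degree: 0.17 × 36.3 = 6.171
  graduate degree: 0.23 × 64.2 = 14.766
Post-stratified estimate = 44.412 → 44.4%.

44.4%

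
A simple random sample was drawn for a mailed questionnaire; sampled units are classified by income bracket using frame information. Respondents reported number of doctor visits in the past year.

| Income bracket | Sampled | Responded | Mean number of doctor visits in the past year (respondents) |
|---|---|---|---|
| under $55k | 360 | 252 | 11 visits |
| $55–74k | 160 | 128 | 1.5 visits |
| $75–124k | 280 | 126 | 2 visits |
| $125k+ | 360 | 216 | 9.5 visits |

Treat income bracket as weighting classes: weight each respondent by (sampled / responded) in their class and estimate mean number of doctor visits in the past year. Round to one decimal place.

7.1

Response rates by class: under $55k 252/360 = 70%, $55–74k 128/160 = 80%, $75–124k 126/280 = 45%, $125k+ 216/360 = 60%.
Inverse-response-rate weighting restores each class to its sampled count, so class totals weight by n_sampled:
  under $55k: 360 × 11 = 3960
  $55–74k: 160 × 1.5 = 240
  $75–124k: 280 × 2 = 560
  $125k+: 360 × 9.5 = 3420
Adjusted estimate = 8180 / 1,160 = 7.05172 → 7.1.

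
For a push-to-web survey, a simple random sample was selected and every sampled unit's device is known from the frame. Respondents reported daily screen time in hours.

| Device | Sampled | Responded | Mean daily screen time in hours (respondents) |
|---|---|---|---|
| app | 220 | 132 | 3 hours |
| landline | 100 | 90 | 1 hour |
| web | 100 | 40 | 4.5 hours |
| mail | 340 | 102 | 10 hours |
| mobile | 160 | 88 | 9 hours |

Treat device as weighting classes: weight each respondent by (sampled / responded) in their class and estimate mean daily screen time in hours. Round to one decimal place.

Class response rates: app 132/220 = 60%, landline 90/100 = 90%, web 40/100 = 40%, mail 102/340 = 30%, mobile 88/160 = 55%.
Weighting each respondent by the inverse class response rate inflates each class back to its sampled size, so the class weight is n_sampled:
  app: 220 × 3 = 660
  landline: 100 × 1 = 100
  web: 100 × 4.5 = 450
  mail: 340 × 10 = 3400
  mobile: 160 × 9 = 1440
Adjusted estimate = 6050 / 920 = 6.57609 → 6.6.

6.6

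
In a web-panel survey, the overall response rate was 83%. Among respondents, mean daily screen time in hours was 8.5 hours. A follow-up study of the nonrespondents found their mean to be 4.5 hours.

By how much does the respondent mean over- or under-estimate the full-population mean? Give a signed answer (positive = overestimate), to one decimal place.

Nonresponse fraction = 1 − 0.83 = 0.17.
Bias = (nonresponse fraction) × (respondent mean − nonrespondent mean)
     = 0.17 × (8.5 − 4.5) = 0.17 × 4 = 0.68.

+0.7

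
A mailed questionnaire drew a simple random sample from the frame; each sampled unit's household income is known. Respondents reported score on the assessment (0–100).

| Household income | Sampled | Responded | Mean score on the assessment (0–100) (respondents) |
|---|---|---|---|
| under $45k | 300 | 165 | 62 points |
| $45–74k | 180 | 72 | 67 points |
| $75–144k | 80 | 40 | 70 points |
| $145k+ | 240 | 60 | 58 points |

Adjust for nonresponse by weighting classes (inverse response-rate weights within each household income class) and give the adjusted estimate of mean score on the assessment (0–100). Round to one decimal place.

62.7

Class response rates: under $45k 165/300 = 55%, $45–74k 72/180 = 40%, $75–144k 40/80 = 50%, $145k+ 60/240 = 25%.
Each respondent's weight = sampled/responded in their class; summing within a class gives n_sampled, so:
  under $45k: 300 × 62 = 18,600
  $45–74k: 180 × 67 = 12,060
  $75–144k: 80 × 70 = 5600
  $145k+: 240 × 58 = 13,920
Adjusted estimate = 50,180 / 800 = 62.725 → 62.7.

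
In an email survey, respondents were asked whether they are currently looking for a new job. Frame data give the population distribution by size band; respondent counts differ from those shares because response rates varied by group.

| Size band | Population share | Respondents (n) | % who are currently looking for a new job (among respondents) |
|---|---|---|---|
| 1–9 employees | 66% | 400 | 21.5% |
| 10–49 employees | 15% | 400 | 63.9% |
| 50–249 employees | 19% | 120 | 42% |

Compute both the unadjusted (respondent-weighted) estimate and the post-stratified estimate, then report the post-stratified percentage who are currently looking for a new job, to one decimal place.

Unadjusted (pooled respondent) estimate weights by respondent counts:
  (400/920)×21.5 + (400/920)×63.9 + (120/920)×42 = 42.6087%
Post-stratifying to population shares instead:
  0.66×21.5 + 0.15×63.9 + 0.19×42 = 31.755%

31.8%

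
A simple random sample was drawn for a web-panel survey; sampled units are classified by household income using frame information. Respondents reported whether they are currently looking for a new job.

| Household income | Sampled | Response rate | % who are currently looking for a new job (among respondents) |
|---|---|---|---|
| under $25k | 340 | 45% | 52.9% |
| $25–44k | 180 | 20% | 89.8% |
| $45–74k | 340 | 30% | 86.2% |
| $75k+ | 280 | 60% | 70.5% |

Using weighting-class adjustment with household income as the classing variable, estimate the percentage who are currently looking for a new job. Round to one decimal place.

With weight = n_sampled/n_responded per class, the weighted class total is n_sampled:
  under $25k: 340 × 52.9 = 17,986
  $25–44k: 180 × 89.8 = 16,164
  $45–74k: 340 × 86.2 = 29,308
  $75k+: 280 × 70.5 = 19,740
Adjusted estimate = 83,198 / 1,140 = 72.9807 → 73.0%.

73.0%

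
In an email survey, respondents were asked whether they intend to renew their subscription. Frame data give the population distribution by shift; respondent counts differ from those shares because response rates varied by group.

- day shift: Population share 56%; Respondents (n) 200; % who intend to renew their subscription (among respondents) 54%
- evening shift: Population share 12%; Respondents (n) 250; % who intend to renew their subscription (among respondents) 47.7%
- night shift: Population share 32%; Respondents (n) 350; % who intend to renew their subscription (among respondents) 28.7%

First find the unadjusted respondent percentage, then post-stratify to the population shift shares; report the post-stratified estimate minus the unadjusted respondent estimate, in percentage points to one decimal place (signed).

Naive respondent-only estimate (weights = respondent counts):
  (200/800)×54 + (250/800)×47.7 + (350/800)×28.7 = 40.9625%
Reweighting by population shift shares:
  0.56×54 + 0.12×47.7 + 0.32×28.7 = 45.148%
Difference = 45.148 − 40.9625 = 4.1855 pp.

+4.2 percentage points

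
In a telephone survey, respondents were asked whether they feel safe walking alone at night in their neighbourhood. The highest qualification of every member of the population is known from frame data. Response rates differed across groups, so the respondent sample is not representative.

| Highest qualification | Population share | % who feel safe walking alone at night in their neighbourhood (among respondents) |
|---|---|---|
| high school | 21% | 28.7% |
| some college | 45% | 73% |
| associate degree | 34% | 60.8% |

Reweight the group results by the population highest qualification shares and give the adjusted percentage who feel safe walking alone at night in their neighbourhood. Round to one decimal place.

59.5%

Weight each group's respondent value by its population share:
  high school: 0.21 × 28.7 = 6.027
  some college: 0.45 × 73 = 32.85
  associate degree: 0.34 × 60.8 = 20.672
Post-stratified estimate = 59.549 → 59.5%.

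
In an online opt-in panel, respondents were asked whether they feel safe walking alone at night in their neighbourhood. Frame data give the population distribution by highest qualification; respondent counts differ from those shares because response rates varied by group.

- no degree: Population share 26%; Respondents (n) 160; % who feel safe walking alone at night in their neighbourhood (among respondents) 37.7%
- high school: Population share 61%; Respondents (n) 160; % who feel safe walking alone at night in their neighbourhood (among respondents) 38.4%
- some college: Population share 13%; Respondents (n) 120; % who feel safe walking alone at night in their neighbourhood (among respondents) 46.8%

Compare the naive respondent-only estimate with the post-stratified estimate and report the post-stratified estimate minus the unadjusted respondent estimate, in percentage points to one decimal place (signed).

Unadjusted (pooled respondent) estimate weights by respondent counts:
  (160/440)×37.7 + (160/440)×38.4 + (120/440)×46.8 = 40.4364%
Post-stratifying to population shares instead:
  0.26×37.7 + 0.61×38.4 + 0.13×46.8 = 39.31%
Difference = 39.31 − 40.4364 = -1.1264 pp.

-1.1 percentage points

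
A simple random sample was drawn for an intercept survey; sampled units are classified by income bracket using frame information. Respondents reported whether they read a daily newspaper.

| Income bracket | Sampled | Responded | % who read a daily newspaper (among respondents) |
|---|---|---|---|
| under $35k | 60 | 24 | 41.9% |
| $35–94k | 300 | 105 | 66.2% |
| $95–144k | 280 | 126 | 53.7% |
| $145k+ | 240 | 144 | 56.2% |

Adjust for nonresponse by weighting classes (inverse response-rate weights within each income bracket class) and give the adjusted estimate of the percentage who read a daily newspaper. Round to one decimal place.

Response rates by class: under $35k 24/60 = 40%, $35–94k 105/300 = 35%, $95–144k 126/280 = 45%, $145k+ 144/240 = 60%.
Weighting each respondent by the inverse class response rate inflates each class back to its sampled size, so the class weight is n_sampled:
  under $35k: 60 × 41.9 = 2514
  $35–94k: 300 × 66.2 = 19,860
  $95–144k: 280 × 53.7 = 15,036
  $145k+: 240 × 56.2 = 13,488
Adjusted estimate = 50,898 / 880 = 57.8386 → 57.8%.

57.8%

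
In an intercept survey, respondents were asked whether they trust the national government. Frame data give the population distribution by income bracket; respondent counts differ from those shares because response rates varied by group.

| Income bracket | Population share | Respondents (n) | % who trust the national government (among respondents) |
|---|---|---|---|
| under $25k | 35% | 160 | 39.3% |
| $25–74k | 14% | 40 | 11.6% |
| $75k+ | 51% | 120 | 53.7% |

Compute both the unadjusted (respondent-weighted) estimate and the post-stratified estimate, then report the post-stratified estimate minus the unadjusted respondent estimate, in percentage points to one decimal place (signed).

Unadjusted (pooled respondent) estimate weights by respondent counts:
  (160/320)×39.3 + (40/320)×11.6 + (120/320)×53.7 = 41.2375%
Post-stratified estimate weights by population shares:
  0.35×39.3 + 0.14×11.6 + 0.51×53.7 = 42.766%
Difference = 42.766 − 41.2375 = 1.5285 pp.

+1.5 percentage points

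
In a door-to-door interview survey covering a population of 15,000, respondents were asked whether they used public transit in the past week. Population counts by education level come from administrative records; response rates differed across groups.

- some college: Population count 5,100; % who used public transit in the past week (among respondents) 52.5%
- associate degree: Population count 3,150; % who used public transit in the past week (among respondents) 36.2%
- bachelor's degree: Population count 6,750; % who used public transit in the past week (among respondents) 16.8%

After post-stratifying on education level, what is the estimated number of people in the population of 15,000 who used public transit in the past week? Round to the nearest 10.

Estimated count per cell = population count × respondent percentage:
  some college: 5,100 × 52.5% = 2677.5
  associate degree: 3,150 × 36.2% = 1140.3
  bachelor's degree: 6,750 × 16.8% = 1134
Estimated total = 4951.8 → 4,950.

4,950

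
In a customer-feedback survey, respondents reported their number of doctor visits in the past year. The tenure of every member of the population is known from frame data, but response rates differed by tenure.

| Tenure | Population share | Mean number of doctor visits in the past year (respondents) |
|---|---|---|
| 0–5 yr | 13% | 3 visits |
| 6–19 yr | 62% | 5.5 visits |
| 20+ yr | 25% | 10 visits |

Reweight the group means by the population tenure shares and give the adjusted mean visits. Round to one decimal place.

6.3

Each cell contributes population-share × respondent value:
  0–5 yr: 0.13 × 3 = 0.39
  6–19 yr: 0.62 × 5.5 = 3.41
  20+ yr: 0.25 × 10 = 2.5
Post-stratified estimate = 6.3 → 6.3.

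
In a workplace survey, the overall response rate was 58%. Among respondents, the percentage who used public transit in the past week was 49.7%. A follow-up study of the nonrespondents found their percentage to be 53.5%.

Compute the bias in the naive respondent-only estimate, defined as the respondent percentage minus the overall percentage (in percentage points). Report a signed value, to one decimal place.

-1.6 percentage points

Nonresponse fraction = 1 − 0.58 = 0.42.
Bias = (nonresponse fraction) × (respondent percentage − nonrespondent percentage)
     = 0.42 × (49.7 − 53.5) = 0.42 × -3.8 = -1.596.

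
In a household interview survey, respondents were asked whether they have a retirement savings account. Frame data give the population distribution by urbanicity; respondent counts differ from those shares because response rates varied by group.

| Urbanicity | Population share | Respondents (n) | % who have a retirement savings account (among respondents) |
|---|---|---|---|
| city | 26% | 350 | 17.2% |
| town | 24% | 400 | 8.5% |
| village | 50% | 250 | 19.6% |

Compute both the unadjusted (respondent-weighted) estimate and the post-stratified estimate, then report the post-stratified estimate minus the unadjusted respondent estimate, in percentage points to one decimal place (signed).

+2.0 percentage points

Naive respondent-only estimate (weights = respondent counts):
  (350/1000)×17.2 + (400/1000)×8.5 + (250/1000)×19.6 = 14.32%
Reweighting by population urbanicity shares:
  0.26×17.2 + 0.24×8.5 + 0.5×19.6 = 16.312%
Difference = 16.312 − 14.32 = 1.992 pp.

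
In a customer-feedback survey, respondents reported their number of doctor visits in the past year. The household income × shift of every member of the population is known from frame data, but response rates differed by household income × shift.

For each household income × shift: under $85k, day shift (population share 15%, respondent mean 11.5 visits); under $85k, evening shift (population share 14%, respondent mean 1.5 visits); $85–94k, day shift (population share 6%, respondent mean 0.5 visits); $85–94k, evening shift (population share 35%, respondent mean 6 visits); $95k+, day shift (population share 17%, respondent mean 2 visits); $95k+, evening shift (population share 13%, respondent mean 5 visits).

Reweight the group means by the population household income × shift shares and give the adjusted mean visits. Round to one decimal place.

5.1

Post-stratification weights by population share, not respondent share:
  under $85k, day shift: 0.15 × 11.5 = 1.725
  under $85k, evening shift: 0.14 × 1.5 = 0.21
  $85–94k, day shift: 0.06 × 0.5 = 0.03
  $85–94k, evening shift: 0.35 × 6 = 2.1
  $95k+, day shift: 0.17 × 2 = 0.34
  $95k+, evening shift: 0.13 × 5 = 0.65
Post-stratified estimate = 5.055 → 5.1.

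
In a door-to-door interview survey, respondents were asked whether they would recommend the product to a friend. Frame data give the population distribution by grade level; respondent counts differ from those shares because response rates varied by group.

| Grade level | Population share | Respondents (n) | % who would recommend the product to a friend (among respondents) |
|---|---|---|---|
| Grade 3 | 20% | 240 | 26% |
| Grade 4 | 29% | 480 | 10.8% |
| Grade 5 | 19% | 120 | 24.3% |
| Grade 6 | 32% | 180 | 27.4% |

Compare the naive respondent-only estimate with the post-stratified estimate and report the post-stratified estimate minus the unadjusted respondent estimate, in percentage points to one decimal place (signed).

Unadjusted (pooled respondent) estimate weights by respondent counts:
  (240/1020)×26 + (480/1020)×10.8 + (120/1020)×24.3 + (180/1020)×27.4 = 18.8941%
Reweighting by population grade level shares:
  0.2×26 + 0.29×10.8 + 0.19×24.3 + 0.32×27.4 = 21.717%
Difference = 21.717 − 18.8941 = 2.8229 pp.

+2.8 percentage points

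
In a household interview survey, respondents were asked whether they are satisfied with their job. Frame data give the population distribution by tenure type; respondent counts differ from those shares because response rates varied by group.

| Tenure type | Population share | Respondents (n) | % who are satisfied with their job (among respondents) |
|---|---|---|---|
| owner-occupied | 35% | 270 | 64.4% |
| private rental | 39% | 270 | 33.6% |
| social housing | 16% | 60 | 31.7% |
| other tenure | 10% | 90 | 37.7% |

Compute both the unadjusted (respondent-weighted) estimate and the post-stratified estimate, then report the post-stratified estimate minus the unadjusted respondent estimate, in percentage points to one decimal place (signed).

-1.5 percentage points

Unadjusted (pooled respondent) estimate weights by respondent counts:
  (270/690)×64.4 + (270/690)×33.6 + (60/690)×31.7 + (90/690)×37.7 = 46.0217%
Post-stratified estimate weights by population shares:
  0.35×64.4 + 0.39×33.6 + 0.16×31.7 + 0.1×37.7 = 44.486%
Difference = 44.486 − 46.0217 = -1.5357 pp.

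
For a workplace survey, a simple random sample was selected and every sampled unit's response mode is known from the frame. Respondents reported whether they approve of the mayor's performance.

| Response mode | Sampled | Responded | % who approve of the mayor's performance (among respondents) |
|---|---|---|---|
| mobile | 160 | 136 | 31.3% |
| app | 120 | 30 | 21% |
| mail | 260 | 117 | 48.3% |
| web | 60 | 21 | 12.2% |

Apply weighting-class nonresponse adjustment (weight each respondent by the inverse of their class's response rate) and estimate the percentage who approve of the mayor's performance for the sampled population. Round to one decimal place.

Class response rates: mobile 136/160 = 85%, app 30/120 = 25%, mail 117/260 = 45%, web 21/60 = 35%.
With weight = n_sampled/n_responded per class, the weighted class total is n_sampled:
  mobile: 160 × 31.3 = 5008
  app: 120 × 21 = 2520
  mail: 260 × 48.3 = 12,558
  web: 60 × 12.2 = 732
Adjusted estimate = 20,818 / 600 = 34.6967 → 34.7%.

34.7%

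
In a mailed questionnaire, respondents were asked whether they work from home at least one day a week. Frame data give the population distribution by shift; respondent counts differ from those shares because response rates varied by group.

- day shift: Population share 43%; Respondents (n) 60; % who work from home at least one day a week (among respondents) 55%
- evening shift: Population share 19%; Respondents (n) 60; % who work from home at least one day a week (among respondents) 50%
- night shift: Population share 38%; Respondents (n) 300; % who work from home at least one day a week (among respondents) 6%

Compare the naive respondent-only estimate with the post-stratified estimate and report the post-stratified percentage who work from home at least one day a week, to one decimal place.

Naive respondent-only estimate (weights = respondent counts):
  (60/420)×55 + (60/420)×50 + (300/420)×6 = 19.2857%
Post-stratifying to population shares instead:
  0.43×55 + 0.19×50 + 0.38×6 = 35.43%

35.4%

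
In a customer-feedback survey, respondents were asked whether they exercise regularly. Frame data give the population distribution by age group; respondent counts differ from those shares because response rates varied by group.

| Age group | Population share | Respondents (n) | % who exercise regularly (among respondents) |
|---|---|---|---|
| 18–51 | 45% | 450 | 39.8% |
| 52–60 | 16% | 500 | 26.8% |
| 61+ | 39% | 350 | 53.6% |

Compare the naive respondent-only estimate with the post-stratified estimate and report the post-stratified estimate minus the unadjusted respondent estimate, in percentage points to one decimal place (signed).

+4.6 percentage points

Naive respondent-only estimate (weights = respondent counts):
  (450/1300)×39.8 + (500/1300)×26.8 + (350/1300)×53.6 = 38.5154%
Post-stratified estimate weights by population shares:
  0.45×39.8 + 0.16×26.8 + 0.39×53.6 = 43.102%
Difference = 43.102 − 38.5154 = 4.5866 pp.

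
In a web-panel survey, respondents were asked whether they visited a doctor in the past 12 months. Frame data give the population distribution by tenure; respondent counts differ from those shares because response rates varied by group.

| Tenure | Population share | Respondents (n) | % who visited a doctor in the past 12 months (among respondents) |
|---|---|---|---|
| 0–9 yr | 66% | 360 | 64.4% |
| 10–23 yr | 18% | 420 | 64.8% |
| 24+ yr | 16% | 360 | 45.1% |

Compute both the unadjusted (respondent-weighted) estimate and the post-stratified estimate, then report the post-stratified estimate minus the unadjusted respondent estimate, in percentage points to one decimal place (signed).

+2.9 percentage points

Unadjusted (pooled respondent) estimate weights by respondent counts:
  (360/1140)×64.4 + (420/1140)×64.8 + (360/1140)×45.1 = 58.4526%
Reweighting by population tenure shares:
  0.66×64.4 + 0.18×64.8 + 0.16×45.1 = 61.384%
Difference = 61.384 − 58.4526 = 2.9314 pp.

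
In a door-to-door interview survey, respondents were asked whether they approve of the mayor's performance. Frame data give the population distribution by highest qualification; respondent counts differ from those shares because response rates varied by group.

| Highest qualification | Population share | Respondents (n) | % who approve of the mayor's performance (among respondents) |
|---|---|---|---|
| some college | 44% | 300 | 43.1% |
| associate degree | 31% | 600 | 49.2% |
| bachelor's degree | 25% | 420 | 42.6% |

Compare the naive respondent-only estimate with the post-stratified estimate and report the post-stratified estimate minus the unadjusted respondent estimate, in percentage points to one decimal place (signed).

Without adjustment, the pooled respondent share is:
  (300/1320)×43.1 + (600/1320)×49.2 + (420/1320)×42.6 = 45.7136%
Reweighting by population highest qualification shares:
  0.44×43.1 + 0.31×49.2 + 0.25×42.6 = 44.866%
Difference = 44.866 − 45.7136 = -0.8476 pp.

-0.8 percentage points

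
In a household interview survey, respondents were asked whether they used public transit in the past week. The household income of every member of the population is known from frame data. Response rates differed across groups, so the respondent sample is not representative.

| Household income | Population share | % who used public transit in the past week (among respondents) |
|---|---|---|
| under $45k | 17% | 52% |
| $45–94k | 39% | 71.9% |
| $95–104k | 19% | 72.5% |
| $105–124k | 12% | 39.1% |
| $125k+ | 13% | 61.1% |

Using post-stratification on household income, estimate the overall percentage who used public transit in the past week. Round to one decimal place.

63.3%

Reweight to the known household income distribution:
  under $45k: 0.17 × 52 = 8.84
  $45–94k: 0.39 × 71.9 = 28.041
  $95–104k: 0.19 × 72.5 = 13.775
  $105–124k: 0.12 × 39.1 = 4.692
  $125k+: 0.13 × 61.1 = 7.943
Post-stratified estimate = 63.291 → 63.3%.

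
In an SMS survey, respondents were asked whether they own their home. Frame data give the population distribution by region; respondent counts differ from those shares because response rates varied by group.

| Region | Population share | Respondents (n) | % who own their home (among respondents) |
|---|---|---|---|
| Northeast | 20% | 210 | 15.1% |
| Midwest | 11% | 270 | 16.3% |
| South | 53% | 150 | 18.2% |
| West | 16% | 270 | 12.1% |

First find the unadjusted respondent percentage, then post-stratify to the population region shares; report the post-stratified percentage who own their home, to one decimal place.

Naive respondent-only estimate (weights = respondent counts):
  (210/900)×15.1 + (270/900)×16.3 + (150/900)×18.2 + (270/900)×12.1 = 15.0767%
Post-stratified estimate weights by population shares:
  0.2×15.1 + 0.11×16.3 + 0.53×18.2 + 0.16×12.1 = 16.395%

16.4%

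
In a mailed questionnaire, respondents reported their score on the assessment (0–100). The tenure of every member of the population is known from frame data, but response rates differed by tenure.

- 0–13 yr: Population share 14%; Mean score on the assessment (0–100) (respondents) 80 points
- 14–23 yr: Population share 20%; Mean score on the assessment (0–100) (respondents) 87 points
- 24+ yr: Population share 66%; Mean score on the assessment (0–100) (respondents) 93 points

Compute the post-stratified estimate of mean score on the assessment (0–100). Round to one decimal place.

Post-stratification weights by population share, not respondent share:
  0–13 yr: 0.14 × 80 = 11.2
  14–23 yr: 0.2 × 87 = 17.4
  24+ yr: 0.66 × 93 = 61.38
Post-stratified estimate = 89.98 → 90.0.

90.0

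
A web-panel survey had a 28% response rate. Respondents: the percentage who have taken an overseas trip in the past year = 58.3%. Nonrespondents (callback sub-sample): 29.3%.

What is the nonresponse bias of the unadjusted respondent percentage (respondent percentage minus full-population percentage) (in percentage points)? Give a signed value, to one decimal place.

Nonresponse fraction = 1 − 0.28 = 0.72.
Bias = (nonresponse fraction) × (respondent percentage − nonrespondent percentage)
     = 0.72 × (58.3 − 29.3) = 0.72 × 29 = 20.88.

+20.9 percentage points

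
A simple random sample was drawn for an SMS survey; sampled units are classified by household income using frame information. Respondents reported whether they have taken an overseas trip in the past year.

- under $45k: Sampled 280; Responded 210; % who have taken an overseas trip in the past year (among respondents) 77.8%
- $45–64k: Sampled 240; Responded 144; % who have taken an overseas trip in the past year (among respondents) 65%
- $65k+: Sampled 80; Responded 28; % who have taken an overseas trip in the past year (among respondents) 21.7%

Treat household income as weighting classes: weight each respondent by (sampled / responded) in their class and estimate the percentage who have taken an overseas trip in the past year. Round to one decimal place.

65.2%

Response rates by class: under $45k 210/280 = 75%, $45–64k 144/240 = 60%, $65k+ 28/80 = 35%.
Each respondent's weight = sampled/responded in their class; summing within a class gives n_sampled, so:
  under $45k: 280 × 77.8 = 21,784
  $45–64k: 240 × 65 = 15,600
  $65k+: 80 × 21.7 = 1736
Adjusted estimate = 39,120 / 600 = 65.2 → 65.2%.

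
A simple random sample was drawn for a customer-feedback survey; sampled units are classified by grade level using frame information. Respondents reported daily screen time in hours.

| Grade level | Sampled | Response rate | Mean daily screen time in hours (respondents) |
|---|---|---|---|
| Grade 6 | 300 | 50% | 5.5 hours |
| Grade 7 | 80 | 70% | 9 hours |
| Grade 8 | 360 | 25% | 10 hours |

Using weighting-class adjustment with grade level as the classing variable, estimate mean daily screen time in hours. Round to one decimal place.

Weighting each respondent by the inverse class response rate inflates each class back to its sampled size, so the class weight is n_sampled:
  Grade 6: 300 × 5.5 = 1650
  Grade 7: 80 × 9 = 720
  Grade 8: 360 × 10 = 3600
Adjusted estimate = 5970 / 740 = 8.06757 → 8.1.

8.1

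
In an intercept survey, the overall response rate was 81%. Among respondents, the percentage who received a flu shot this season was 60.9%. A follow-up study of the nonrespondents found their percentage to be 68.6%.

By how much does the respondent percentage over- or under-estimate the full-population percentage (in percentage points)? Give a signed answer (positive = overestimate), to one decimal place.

Nonresponse fraction = 1 − 0.81 = 0.19.
Bias = (nonresponse fraction) × (respondent percentage − nonrespondent percentage)
     = 0.19 × (60.9 − 68.6) = 0.19 × -7.7 = -1.463.

-1.5 percentage points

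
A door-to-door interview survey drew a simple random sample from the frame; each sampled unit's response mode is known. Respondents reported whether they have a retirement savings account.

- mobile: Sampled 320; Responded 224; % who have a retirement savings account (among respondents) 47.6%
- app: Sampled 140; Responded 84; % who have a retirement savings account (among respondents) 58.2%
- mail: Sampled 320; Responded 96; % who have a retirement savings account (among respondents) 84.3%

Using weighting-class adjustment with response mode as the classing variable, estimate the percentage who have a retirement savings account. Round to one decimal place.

64.6%

Response rates by class: mobile 224/320 = 70%, app 84/140 = 60%, mail 96/320 = 30%.
With weight = n_sampled/n_responded per class, the weighted class total is n_sampled:
  mobile: 320 × 47.6 = 15,232
  app: 140 × 58.2 = 8148
  mail: 320 × 84.3 = 26,976
Adjusted estimate = 50,356 / 780 = 64.559 → 64.6%.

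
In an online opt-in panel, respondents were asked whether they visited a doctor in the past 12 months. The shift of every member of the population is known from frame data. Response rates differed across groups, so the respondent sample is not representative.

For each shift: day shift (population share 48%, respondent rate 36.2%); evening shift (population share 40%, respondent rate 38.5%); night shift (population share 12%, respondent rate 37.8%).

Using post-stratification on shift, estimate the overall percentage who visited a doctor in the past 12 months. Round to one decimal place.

Each cell contributes population-share × respondent value:
  day shift: 0.48 × 36.2 = 17.376
  evening shift: 0.4 × 38.5 = 15.4
  night shift: 0.12 × 37.8 = 4.536
Post-stratified estimate = 37.312 → 37.3%.

37.3%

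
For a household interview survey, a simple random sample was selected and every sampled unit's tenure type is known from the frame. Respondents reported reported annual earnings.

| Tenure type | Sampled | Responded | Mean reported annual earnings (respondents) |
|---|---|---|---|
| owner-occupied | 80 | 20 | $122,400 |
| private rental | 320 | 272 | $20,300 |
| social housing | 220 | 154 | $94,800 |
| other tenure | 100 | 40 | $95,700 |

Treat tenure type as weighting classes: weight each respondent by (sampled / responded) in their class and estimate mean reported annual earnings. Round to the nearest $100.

$64,900

Class response rates: owner-occupied 20/80 = 25%, private rental 272/320 = 85%, social housing 154/220 = 70%, other tenure 40/100 = 40%.
With weight = n_sampled/n_responded per class, the weighted class total is n_sampled:
  owner-occupied: 80 × 122,400 = 9,792,000
  private rental: 320 × 20,300 = 6,496,000
  social housing: 220 × 94,800 = 20,856,000
  other tenure: 100 × 95,700 = 9,570,000
Adjusted estimate = 46,714,000 / 720 = 64880.6 → $64,900.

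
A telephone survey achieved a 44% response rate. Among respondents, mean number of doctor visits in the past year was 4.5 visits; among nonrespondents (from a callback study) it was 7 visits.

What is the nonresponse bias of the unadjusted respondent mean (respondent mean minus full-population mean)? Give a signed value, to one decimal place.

Nonresponse fraction = 1 − 0.44 = 0.56.
Bias = (nonresponse fraction) × (respondent mean − nonrespondent mean)
     = 0.56 × (4.5 − 7) = 0.56 × -2.5 = -1.4.

-1.4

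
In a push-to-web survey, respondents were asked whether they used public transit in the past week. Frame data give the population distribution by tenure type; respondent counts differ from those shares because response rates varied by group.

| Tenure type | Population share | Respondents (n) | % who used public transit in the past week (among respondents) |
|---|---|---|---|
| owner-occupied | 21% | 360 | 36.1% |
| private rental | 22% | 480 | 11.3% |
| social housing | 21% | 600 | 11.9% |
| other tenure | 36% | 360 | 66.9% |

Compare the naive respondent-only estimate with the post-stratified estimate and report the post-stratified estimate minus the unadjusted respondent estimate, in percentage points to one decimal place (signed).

+9.1 percentage points

Without adjustment, the pooled respondent share is:
  (360/1800)×36.1 + (480/1800)×11.3 + (600/1800)×11.9 + (360/1800)×66.9 = 27.58%
Post-stratified estimate weights by population shares:
  0.21×36.1 + 0.22×11.3 + 0.21×11.9 + 0.36×66.9 = 36.65%
Difference = 36.65 − 27.58 = 9.07 pp.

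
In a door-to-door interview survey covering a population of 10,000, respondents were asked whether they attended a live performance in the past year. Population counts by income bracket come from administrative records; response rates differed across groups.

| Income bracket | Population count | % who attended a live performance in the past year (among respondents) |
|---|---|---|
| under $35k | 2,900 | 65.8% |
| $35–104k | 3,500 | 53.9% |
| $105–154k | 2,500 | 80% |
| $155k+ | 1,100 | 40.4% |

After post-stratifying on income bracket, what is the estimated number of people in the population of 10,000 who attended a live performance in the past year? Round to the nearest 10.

6,240

Estimated count per cell = population count × respondent percentage:
  under $35k: 2,900 × 65.8% = 1908.2
  $35–104k: 3,500 × 53.9% = 1886.5
  $105–154k: 2,500 × 80% = 2000
  $155k+: 1,100 × 40.4% = 444.4
Estimated total = 6239.1 → 6,240.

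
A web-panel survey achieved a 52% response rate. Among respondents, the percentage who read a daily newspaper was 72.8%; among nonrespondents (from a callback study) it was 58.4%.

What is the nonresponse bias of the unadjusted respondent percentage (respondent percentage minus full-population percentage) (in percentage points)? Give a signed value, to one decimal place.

Nonresponse fraction = 1 − 0.52 = 0.48.
Bias = (nonresponse fraction) × (respondent percentage − nonrespondent percentage)
     = 0.48 × (72.8 − 58.4) = 0.48 × 14.4 = 6.912.

+6.9 percentage points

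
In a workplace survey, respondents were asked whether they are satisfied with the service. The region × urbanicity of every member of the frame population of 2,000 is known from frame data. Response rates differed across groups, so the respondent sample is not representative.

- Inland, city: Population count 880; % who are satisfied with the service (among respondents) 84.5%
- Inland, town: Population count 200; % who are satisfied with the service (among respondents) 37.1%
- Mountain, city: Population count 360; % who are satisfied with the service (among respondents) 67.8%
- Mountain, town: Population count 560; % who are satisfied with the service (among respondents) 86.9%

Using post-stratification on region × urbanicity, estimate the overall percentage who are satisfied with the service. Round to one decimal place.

77.4%

Post-stratification weights by population share, not respondent share:
  Inland, city: (880/2,000) × 84.5 = 37.18
  Inland, town: (200/2,000) × 37.1 = 3.71
  Mountain, city: (360/2,000) × 67.8 = 12.204
  Mountain, town: (560/2,000) × 86.9 = 24.332
Post-stratified estimate = 77.426 → 77.4%.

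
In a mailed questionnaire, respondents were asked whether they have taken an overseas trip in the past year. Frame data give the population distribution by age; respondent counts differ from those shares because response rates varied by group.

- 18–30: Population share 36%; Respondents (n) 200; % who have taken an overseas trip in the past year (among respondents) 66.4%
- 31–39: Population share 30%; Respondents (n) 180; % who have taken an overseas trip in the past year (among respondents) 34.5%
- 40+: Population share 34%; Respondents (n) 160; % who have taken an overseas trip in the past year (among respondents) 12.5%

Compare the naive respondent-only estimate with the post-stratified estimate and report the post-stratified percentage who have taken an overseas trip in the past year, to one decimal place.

38.5%

Naive respondent-only estimate (weights = respondent counts):
  (200/540)×66.4 + (180/540)×34.5 + (160/540)×12.5 = 39.7963%
Post-stratified estimate weights by population shares:
  0.36×66.4 + 0.3×34.5 + 0.34×12.5 = 38.504%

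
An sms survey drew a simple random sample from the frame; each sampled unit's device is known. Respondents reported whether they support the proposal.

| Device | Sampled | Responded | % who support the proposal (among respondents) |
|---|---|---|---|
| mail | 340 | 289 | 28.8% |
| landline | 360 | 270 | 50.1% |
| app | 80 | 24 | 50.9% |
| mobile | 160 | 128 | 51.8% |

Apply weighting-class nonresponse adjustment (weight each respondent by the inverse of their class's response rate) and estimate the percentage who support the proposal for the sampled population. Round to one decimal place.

42.8%

Response rates by class: mail 289/340 = 85%, landline 270/360 = 75%, app 24/80 = 30%, mobile 128/160 = 80%.
With weight = n_sampled/n_responded per class, the weighted class total is n_sampled:
  mail: 340 × 28.8 = 9792
  landline: 360 × 50.1 = 18,036
  app: 80 × 50.9 = 4072
  mobile: 160 × 51.8 = 8288
Adjusted estimate = 40,188 / 940 = 42.7532 → 42.8%.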